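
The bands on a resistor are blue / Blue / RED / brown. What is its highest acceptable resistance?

6666 Ω

Blue → 6 (first significant figure)
Blue → 6 (second significant figure)
Red → ×10^2 multiplier
Brown → ±1% tolerance
66 × 100 = 6600 Ω
Highest = 6600 × (1 + 1/100) = 6666 Ω.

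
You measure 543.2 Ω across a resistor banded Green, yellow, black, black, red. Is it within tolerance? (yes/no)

Green → 5 (first significant figure)
Yellow → 4 (second significant figure)
Black → 0 (third significant figure)
Black → ×1 multiplier
Red → ±2% tolerance
540 × 1 = 540 Ω
Allowed range: 529.2 Ω to 550.8 Ω.
543.2 Ω lies inside that range.

yes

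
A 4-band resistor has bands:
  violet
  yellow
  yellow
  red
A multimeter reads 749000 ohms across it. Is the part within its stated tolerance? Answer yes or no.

Violet → 7 (first significant figure)
Yellow → 4 (second significant figure)
Yellow → ×10^4 multiplier
Red → ±2% tolerance
74 × 10000 = 740000 Ω
Allowed range: 725200 Ω to 754800 Ω.
749000 ohms lies inside that range.

yes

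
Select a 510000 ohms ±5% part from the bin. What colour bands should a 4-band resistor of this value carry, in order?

green, brown, yellow, gold

510000 Ω = 51 × 10^4.
5 → green
1 → brown
Multiplier 10^4 → yellow.
±5% tolerance → gold.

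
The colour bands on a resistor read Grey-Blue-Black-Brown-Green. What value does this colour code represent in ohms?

8600 Ω

Grey → 8 (first significant figure)
Blue → 6 (second significant figure)
Black → 0 (third significant figure)
Brown → ×10 multiplier
860 × 10 = 8600 Ω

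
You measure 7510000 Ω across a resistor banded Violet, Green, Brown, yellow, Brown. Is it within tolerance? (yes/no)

Violet → 7 (first significant figure)
Green → 5 (second significant figure)
Brown → 1 (third significant figure)
Yellow → ×10^4 multiplier
Brown → ±1% tolerance
751 × 10000 = 7510000 Ω
Allowed range: 7434900 Ω to 7585100 Ω.
7510000 Ω lies inside that range.

yes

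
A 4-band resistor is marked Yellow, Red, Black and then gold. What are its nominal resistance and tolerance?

42 Ω ±5%

Yellow → 4 (first significant figure)
Red → 2 (second significant figure)
Black → ×1 multiplier
Gold → ±5% tolerance
42 × 1 = 42 Ω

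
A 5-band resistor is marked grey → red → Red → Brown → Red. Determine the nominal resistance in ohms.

Grey → 8 (first significant figure)
Red → 2 (second significant figure)
Red → 2 (third significant figure)
Brown → ×10 multiplier
822 × 10 = 8220 Ω

8220 Ω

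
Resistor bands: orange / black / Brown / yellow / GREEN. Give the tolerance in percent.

The last band, green, is the tolerance band.
Green corresponds to ±0.5%.

±0.5%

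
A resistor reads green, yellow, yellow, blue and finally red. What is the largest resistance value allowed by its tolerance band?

Green → 5 (first significant figure)
Yellow → 4 (second significant figure)
Yellow → 4 (third significant figure)
Blue → ×10^6 multiplier
Red → ±2% tolerance
544 × 1000000 = 544000000 Ω
Largest = 544000000 × (1 + 2/100) = 554880000 Ω.

554880000 Ω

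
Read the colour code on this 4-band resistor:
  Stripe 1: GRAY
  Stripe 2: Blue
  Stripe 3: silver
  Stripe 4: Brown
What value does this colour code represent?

0.86 Ω

Grey → 8 (first significant figure)
Blue → 6 (second significant figure)
Silver → ×0.01 multiplier
86 × 0.01 = 0.86 Ω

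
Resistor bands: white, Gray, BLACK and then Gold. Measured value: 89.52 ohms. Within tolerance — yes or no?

White → 9 (first significant figure)
Grey → 8 (second significant figure)
Black → ×1 multiplier
Gold → ±5% tolerance
98 × 1 = 98 Ω
Allowed range: 93.1 Ω to 102.9 Ω.
89.52 ohms lies outside that range.

no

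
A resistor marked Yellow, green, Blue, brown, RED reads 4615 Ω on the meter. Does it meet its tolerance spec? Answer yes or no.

yes

Yellow → 4 (first significant figure)
Green → 5 (second significant figure)
Blue → 6 (third significant figure)
Brown → ×10 multiplier
Red → ±2% tolerance
456 × 10 = 4560 Ω
Allowed range: 4468.8 Ω to 4651.2 Ω.
4615 Ω lies inside that range.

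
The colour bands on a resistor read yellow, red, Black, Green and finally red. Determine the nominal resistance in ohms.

Yellow → 4 (first significant figure)
Red → 2 (second significant figure)
Black → 0 (third significant figure)
Green → ×10^5 multiplier
420 × 100000 = 42000000 Ω

42000000 Ω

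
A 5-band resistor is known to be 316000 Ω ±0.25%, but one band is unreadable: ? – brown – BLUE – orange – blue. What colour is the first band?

316000 Ω = 316 × 10^3.
The first band gives digit 3 of the significand, and 3 is orange.

orange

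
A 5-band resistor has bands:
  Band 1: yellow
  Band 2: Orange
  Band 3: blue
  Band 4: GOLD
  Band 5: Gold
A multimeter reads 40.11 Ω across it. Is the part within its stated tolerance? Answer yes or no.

no

Yellow → 4 (first significant figure)
Orange → 3 (second significant figure)
Blue → 6 (third significant figure)
Gold → ×0.1 multiplier
Gold → ±5% tolerance
436 × 0.1 = 43.6 Ω
Allowed range: 41.42 Ω to 45.78 Ω.
40.11 Ω lies outside that range.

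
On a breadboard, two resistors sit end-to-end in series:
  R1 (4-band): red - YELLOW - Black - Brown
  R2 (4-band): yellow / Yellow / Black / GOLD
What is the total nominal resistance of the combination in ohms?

R1: red, yellow → 24; black ×1 → 24 Ω.
R2: yellow, yellow → 44; black ×1 → 44 Ω.
Series: 24 + 44 = 68 Ω.

68 Ω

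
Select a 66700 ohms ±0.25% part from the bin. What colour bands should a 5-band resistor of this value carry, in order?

blue, blue, violet, red, blue

66700 Ω = 667 × 10^2.
6 → blue
6 → blue
7 → violet
Multiplier 10^2 → red.
±0.25% tolerance → blue.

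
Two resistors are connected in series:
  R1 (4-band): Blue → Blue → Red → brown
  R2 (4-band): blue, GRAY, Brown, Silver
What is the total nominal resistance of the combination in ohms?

7280 Ω

R1: blue, blue → 66; red ×10^2 → 6600 Ω.
R2: blue, grey → 68; brown ×10 → 680 Ω.
Series: 6600 + 680 = 7280 Ω.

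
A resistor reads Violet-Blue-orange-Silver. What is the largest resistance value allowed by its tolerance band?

Violet → 7 (first significant figure)
Blue → 6 (second significant figure)
Orange → ×10^3 multiplier
Silver → ±10% tolerance
76 × 1000 = 76000 Ω
Largest = 76000 × (1 + 10/100) = 83600 Ω.

83600 Ω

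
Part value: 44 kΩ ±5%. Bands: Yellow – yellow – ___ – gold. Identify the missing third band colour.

orange

44000 Ω = 44 × 10^3.
The third band is the multiplier, 10^3, which is orange.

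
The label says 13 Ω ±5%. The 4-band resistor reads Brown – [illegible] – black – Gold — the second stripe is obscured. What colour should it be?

13 Ω = 13 × 10^0.
The second band gives digit 3 of the significand, and 3 is orange.

orange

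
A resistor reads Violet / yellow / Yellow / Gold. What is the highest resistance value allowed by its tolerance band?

Violet → 7 (first significant figure)
Yellow → 4 (second significant figure)
Yellow → ×10^4 multiplier
Gold → ±5% tolerance
74 × 10000 = 740000 Ω
Highest = 740000 × (1 + 5/100) = 777000 Ω.

777000 Ω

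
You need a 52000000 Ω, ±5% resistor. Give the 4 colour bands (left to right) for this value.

52000000 Ω = 52 × 10^6.
5 → green
2 → red
Multiplier 10^6 → blue.
±5% tolerance → gold.

green, red, blue, gold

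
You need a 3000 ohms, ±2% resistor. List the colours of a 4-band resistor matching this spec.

3000 Ω = 30 × 10^2.
3 → orange
0 → black
Multiplier 10^2 → red.
±2% tolerance → red.

orange, black, red, red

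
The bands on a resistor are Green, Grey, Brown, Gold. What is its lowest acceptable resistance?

Green → 5 (first significant figure)
Grey → 8 (second significant figure)
Brown → ×10 multiplier
Gold → ±5% tolerance
58 × 10 = 580 Ω
Lowest = 580 × (1 − 5/100) = 551 Ω.

551 Ω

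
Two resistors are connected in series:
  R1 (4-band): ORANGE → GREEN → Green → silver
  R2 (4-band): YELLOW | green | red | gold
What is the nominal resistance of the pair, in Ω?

3504500 Ω

R1: orange, green → 35; green ×10^5 → 3500000 Ω.
R2: yellow, green → 45; red ×10^2 → 4500 Ω.
Series: 3500000 + 4500 = 3504500 Ω.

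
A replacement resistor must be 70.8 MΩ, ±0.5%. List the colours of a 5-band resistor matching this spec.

70800000 Ω = 708 × 10^5.
7 → violet
0 → black
8 → grey
Multiplier 10^5 → green.
±0.5% tolerance → green.

violet, black, grey, green, green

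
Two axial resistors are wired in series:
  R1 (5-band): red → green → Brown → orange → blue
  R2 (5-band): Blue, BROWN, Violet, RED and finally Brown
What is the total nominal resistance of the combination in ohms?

R1: red, green, brown → 251; orange ×10^3 → 251000 Ω.
R2: blue, brown, violet → 617; red ×10^2 → 61700 Ω.
Series: 251000 + 61700 = 312700 Ω.

312700 Ω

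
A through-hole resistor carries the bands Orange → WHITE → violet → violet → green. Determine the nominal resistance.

3970000000 Ω

Orange → 3 (first significant figure)
White → 9 (second significant figure)
Violet → 7 (third significant figure)
Violet → ×10^7 multiplier
397 × 10000000 = 3970000000 Ω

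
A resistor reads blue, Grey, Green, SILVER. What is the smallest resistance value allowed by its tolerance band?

Blue → 6 (first significant figure)
Grey → 8 (second significant figure)
Green → ×10^5 multiplier
Silver → ±10% tolerance
68 × 100000 = 6800000 Ω
Smallest = 6800000 × (1 − 10/100) = 6120000 Ω.

6120000 Ω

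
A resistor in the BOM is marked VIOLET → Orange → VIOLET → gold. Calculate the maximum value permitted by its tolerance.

766500000 Ω

Violet → 7 (first significant figure)
Orange → 3 (second significant figure)
Violet → ×10^7 multiplier
Gold → ±5% tolerance
73 × 10000000 = 730000000 Ω
Maximum = 730000000 × (1 + 5/100) = 766500000 Ω.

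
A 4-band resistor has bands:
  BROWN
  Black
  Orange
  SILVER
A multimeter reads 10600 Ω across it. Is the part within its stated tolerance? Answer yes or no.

yes

Brown → 1 (first significant figure)
Black → 0 (second significant figure)
Orange → ×10^3 multiplier
Silver → ±10% tolerance
10 × 1000 = 10000 Ω
Allowed range: 9000 Ω to 11000 Ω.
10600 Ω lies inside that range.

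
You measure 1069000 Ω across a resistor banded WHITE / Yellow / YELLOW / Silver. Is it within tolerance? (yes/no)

White → 9 (first significant figure)
Yellow → 4 (second significant figure)
Yellow → ×10^4 multiplier
Silver → ±10% tolerance
94 × 10000 = 940000 Ω
Allowed range: 846000 Ω to 1034000 Ω.
1069000 Ω lies outside that range.

no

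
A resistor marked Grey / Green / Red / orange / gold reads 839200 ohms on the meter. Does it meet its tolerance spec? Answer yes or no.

yes

Grey → 8 (first significant figure)
Green → 5 (second significant figure)
Red → 2 (third significant figure)
Orange → ×10^3 multiplier
Gold → ±5% tolerance
852 × 1000 = 852000 Ω
Allowed range: 809400 Ω to 894600 Ω.
839200 ohms lies inside that range.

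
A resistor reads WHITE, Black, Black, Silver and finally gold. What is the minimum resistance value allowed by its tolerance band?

White → 9 (first significant figure)
Black → 0 (second significant figure)
Black → 0 (third significant figure)
Silver → ×0.01 multiplier
Gold → ±5% tolerance
900 × 0.01 = 9 Ω
Minimum = 9 × (1 − 5/100) = 8.55 Ω.

8.55 Ω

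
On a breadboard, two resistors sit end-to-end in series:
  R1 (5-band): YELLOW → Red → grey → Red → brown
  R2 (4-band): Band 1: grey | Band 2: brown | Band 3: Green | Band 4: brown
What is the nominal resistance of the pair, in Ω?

R1: yellow, red, grey → 428; red ×10^2 → 42800 Ω.
R2: grey, brown → 81; green ×10^5 → 8100000 Ω.
Series: 42800 + 8100000 = 8142800 Ω.

8142800 Ω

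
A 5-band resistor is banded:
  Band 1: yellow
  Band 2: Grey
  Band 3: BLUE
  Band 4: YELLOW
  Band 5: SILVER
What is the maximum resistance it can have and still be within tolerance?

Yellow → 4 (first significant figure)
Grey → 8 (second significant figure)
Blue → 6 (third significant figure)
Yellow → ×10^4 multiplier
Silver → ±10% tolerance
486 × 10000 = 4860000 Ω
Maximum = 4860000 × (1 + 10/100) = 5346000 Ω.

5346000 Ω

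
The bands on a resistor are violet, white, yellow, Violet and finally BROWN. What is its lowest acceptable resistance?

7860600000 Ω

Violet → 7 (first significant figure)
White → 9 (second significant figure)
Yellow → 4 (third significant figure)
Violet → ×10^7 multiplier
Brown → ±1% tolerance
794 × 10000000 = 7940000000 Ω
Lowest = 7940000000 × (1 − 1/100) = 7860600000 Ω.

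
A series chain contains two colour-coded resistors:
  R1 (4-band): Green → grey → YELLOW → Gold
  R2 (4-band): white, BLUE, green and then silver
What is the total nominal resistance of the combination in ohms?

10180000 Ω

R1: green, grey → 58; yellow ×10^4 → 580000 Ω.
R2: white, blue → 96; green ×10^5 → 9600000 Ω.
Series: 580000 + 9600000 = 10180000 Ω.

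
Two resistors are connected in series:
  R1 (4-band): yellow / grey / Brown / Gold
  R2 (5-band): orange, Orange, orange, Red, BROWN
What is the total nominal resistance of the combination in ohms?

33780 Ω

R1: yellow, grey → 48; brown ×10 → 480 Ω.
R2: orange, orange, orange → 333; red ×10^2 → 33300 Ω.
Series: 480 + 33300 = 33780 Ω.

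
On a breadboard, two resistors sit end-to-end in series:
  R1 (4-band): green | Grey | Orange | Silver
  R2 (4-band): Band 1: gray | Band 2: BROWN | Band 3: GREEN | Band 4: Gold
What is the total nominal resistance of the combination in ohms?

8158000 Ω

R1: green, grey → 58; orange ×10^3 → 58000 Ω.
R2: grey, brown → 81; green ×10^5 → 8100000 Ω.
Series: 58000 + 8100000 = 8158000 Ω.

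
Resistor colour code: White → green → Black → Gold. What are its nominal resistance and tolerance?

White → 9 (first significant figure)
Green → 5 (second significant figure)
Black → ×1 multiplier
Gold → ±5% tolerance
95 × 1 = 95 Ω

95 Ω ±5%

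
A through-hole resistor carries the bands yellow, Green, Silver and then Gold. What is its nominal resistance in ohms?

Yellow → 4 (first significant figure)
Green → 5 (second significant figure)
Silver → ×0.01 multiplier
45 × 0.01 = 0.45 Ω

0.45 Ω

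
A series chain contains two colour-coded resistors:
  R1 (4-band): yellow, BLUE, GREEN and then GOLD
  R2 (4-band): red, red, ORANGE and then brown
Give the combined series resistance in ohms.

R1: yellow, blue → 46; green ×10^5 → 4600000 Ω.
R2: red, red → 22; orange ×10^3 → 22000 Ω.
Series: 4600000 + 22000 = 4622000 Ω.

4622000 Ω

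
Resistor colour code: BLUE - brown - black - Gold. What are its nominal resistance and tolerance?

61 Ω ±5%

Blue → 6 (first significant figure)
Brown → 1 (second significant figure)
Black → ×1 multiplier
Gold → ±5% tolerance
61 × 1 = 61 Ω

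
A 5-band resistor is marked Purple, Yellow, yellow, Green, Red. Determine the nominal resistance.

74400000 Ω

Violet → 7 (first significant figure)
Yellow → 4 (second significant figure)
Yellow → 4 (third significant figure)
Green → ×10^5 multiplier
744 × 100000 = 74400000 Ω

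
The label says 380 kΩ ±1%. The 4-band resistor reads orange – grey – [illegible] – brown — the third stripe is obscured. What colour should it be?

yellow

380000 Ω = 38 × 10^4.
The third band is the multiplier, 10^4, which is yellow.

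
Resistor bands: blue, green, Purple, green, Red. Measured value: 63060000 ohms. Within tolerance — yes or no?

no

Blue → 6 (first significant figure)
Green → 5 (second significant figure)
Violet → 7 (third significant figure)
Green → ×10^5 multiplier
Red → ±2% tolerance
657 × 100000 = 65700000 Ω
Allowed range: 64386000 Ω to 67014000 Ω.
63060000 ohms lies outside that range.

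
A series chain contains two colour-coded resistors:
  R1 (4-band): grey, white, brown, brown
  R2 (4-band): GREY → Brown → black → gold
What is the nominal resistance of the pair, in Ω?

971 Ω

R1: grey, white → 89; brown ×10 → 890 Ω.
R2: grey, brown → 81; black ×1 → 81 Ω.
Series: 890 + 81 = 971 Ω.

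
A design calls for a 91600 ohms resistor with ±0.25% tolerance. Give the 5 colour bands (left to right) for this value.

91600 Ω = 916 × 10^2.
9 → white
1 → brown
6 → blue
Multiplier 10^2 → red.
±0.25% tolerance → blue.

white, brown, blue, red, blue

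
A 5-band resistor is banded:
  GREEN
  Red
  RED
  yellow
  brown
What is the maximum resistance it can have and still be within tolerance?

Green → 5 (first significant figure)
Red → 2 (second significant figure)
Red → 2 (third significant figure)
Yellow → ×10^4 multiplier
Brown → ±1% tolerance
522 × 10000 = 5220000 Ω
Maximum = 5220000 × (1 + 1/100) = 5272200 Ω.

5272200 Ω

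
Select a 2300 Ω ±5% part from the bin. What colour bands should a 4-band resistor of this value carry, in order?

2300 Ω = 23 × 10^2.
2 → red
3 → orange
Multiplier 10^2 → red.
±5% tolerance → gold.

red, orange, red, gold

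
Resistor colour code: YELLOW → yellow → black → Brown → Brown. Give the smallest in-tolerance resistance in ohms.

Yellow → 4 (first significant figure)
Yellow → 4 (second significant figure)
Black → 0 (third significant figure)
Brown → ×10 multiplier
Brown → ±1% tolerance
440 × 10 = 4400 Ω
Smallest = 4400 × (1 − 1/100) = 4356 Ω.

4356 Ω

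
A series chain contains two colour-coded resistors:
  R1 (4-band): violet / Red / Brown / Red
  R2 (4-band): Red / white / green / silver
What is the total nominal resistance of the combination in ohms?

R1: violet, red → 72; brown ×10 → 720 Ω.
R2: red, white → 29; green ×10^5 → 2900000 Ω.
Series: 720 + 2900000 = 2900720 Ω.

2900720 Ω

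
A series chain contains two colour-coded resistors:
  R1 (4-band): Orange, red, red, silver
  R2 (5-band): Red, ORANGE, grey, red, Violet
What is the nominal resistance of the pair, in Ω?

R1: orange, red → 32; red ×10^2 → 3200 Ω.
R2: red, orange, grey → 238; red ×10^2 → 23800 Ω.
Series: 3200 + 23800 = 27000 Ω.

27000 Ω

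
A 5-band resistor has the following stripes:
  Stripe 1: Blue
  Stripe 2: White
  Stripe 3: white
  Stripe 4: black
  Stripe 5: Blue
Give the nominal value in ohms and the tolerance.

Blue → 6 (first significant figure)
White → 9 (second significant figure)
White → 9 (third significant figure)
Black → ×1 multiplier
Blue → ±0.25% tolerance
699 × 1 = 699 Ω

699 Ω ±0.25%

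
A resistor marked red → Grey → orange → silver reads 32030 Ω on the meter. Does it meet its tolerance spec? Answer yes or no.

no

Red → 2 (first significant figure)
Grey → 8 (second significant figure)
Orange → ×10^3 multiplier
Silver → ±10% tolerance
28 × 1000 = 28000 Ω
Allowed range: 25200 Ω to 30800 Ω.
32030 Ω lies outside that range.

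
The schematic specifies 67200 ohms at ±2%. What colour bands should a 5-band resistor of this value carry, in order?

blue, violet, red, red, red

67200 Ω = 672 × 10^2.
6 → blue
7 → violet
2 → red
Multiplier 10^2 → red.
±2% tolerance → red.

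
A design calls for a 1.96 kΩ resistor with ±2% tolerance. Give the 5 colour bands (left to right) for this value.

brown, white, blue, brown, red

1960 Ω = 196 × 10^1.
1 → brown
9 → white
6 → blue
Multiplier 10^1 → brown.
±2% tolerance → red.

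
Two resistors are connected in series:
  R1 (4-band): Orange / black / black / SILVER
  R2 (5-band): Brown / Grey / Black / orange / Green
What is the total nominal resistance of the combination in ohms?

180030 Ω

R1: orange, black → 30; black ×1 → 30 Ω.
R2: brown, grey, black → 180; orange ×10^3 → 180000 Ω.
Series: 30 + 180000 = 180030 Ω.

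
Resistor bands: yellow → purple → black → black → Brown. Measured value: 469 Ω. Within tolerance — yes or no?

yes

Yellow → 4 (first significant figure)
Violet → 7 (second significant figure)
Black → 0 (third significant figure)
Black → ×1 multiplier
Brown → ±1% tolerance
470 × 1 = 470 Ω
Allowed range: 465.3 Ω to 474.7 Ω.
469 Ω lies inside that range.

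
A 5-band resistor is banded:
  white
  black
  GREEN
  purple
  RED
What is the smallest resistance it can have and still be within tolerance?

White → 9 (first significant figure)
Black → 0 (second significant figure)
Green → 5 (third significant figure)
Violet → ×10^7 multiplier
Red → ±2% tolerance
905 × 10000000 = 9050000000 Ω
Smallest = 9050000000 × (1 − 2/100) = 8869000000 Ω.

8869000000 Ω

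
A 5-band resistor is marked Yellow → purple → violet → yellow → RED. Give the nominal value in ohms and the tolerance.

Yellow → 4 (first significant figure)
Violet → 7 (second significant figure)
Violet → 7 (third significant figure)
Yellow → ×10^4 multiplier
Red → ±2% tolerance
477 × 10000 = 4770000 Ω

4770000 Ω ±2%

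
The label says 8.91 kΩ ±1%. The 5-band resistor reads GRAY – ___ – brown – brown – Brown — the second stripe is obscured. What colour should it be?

white

8910 Ω = 891 × 10^1.
The second band gives digit 9 of the significand, and 9 is white.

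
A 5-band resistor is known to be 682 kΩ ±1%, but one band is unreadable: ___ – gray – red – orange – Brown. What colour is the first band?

682000 Ω = 682 × 10^3.
The first band gives digit 6 of the significand, and 6 is blue.

blue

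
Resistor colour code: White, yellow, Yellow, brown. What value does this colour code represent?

940000 Ω

White → 9 (first significant figure)
Yellow → 4 (second significant figure)
Yellow → ×10^4 multiplier
94 × 10000 = 940000 Ω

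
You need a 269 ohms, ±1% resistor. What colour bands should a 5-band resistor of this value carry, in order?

red, blue, white, black, brown

269 Ω = 269 × 10^0.
2 → red
6 → blue
9 → white
Multiplier 10^0 → black.
±1% tolerance → brown.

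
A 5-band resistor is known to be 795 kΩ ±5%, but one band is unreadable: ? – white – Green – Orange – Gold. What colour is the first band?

violet

795000 Ω = 795 × 10^3.
The first band gives digit 7 of the significand, and 7 is violet.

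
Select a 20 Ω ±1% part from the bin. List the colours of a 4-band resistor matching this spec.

red, black, black, brown

20 Ω = 20 × 10^0.
2 → red
0 → black
Multiplier 10^0 → black.
±1% tolerance → brown.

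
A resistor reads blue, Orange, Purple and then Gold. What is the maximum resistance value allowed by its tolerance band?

Blue → 6 (first significant figure)
Orange → 3 (second significant figure)
Violet → ×10^7 multiplier
Gold → ±5% tolerance
63 × 10000000 = 630000000 Ω
Maximum = 630000000 × (1 + 5/100) = 661500000 Ω.

661500000 Ω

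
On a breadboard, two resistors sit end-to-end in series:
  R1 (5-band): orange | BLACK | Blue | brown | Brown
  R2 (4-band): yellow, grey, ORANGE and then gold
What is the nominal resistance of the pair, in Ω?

51060 Ω

R1: orange, black, blue → 306; brown ×10 → 3060 Ω.
R2: yellow, grey → 48; orange ×10^3 → 48000 Ω.
Series: 3060 + 48000 = 51060 Ω.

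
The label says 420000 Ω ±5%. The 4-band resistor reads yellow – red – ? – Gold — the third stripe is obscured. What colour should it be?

yellow

420000 Ω = 42 × 10^4.
The third band is the multiplier, 10^4, which is yellow.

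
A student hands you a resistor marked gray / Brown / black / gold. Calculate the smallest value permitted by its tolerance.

76.95 Ω

Grey → 8 (first significant figure)
Brown → 1 (second significant figure)
Black → ×1 multiplier
Gold → ±5% tolerance
81 × 1 = 81 Ω
Smallest = 81 × (1 − 5/100) = 76.95 Ω.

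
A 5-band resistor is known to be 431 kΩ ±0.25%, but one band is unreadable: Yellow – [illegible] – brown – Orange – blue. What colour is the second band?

orange

431000 Ω = 431 × 10^3.
The second band gives digit 3 of the significand, and 3 is orange.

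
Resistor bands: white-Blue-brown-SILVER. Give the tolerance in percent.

±10%

The last band, silver, is the tolerance band.
Silver corresponds to ±10%.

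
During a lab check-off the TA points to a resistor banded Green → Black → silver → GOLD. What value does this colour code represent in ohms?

0.5 Ω

Green → 5 (first significant figure)
Black → 0 (second significant figure)
Silver → ×0.01 multiplier
50 × 0.01 = 0.5 Ω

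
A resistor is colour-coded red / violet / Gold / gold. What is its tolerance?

±5%

The last band, gold, is the tolerance band.
Gold corresponds to ±5%.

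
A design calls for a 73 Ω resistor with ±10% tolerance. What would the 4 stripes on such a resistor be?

73 Ω = 73 × 10^0.
7 → violet
3 → orange
Multiplier 10^0 → black.
±10% tolerance → silver.

violet, orange, black, silver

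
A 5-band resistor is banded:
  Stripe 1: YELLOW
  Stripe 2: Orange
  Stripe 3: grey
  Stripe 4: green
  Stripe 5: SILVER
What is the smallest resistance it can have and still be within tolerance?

Yellow → 4 (first significant figure)
Orange → 3 (second significant figure)
Grey → 8 (third significant figure)
Green → ×10^5 multiplier
Silver → ±10% tolerance
438 × 100000 = 43800000 Ω
Smallest = 43800000 × (1 − 10/100) = 39420000 Ω.

39420000 Ω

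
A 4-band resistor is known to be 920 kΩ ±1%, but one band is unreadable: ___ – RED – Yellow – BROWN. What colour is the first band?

white

920000 Ω = 92 × 10^4.
The first band gives digit 9 of the significand, and 9 is white.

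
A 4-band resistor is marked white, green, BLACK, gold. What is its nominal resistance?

95 Ω

White → 9 (first significant figure)
Green → 5 (second significant figure)
Black → ×1 multiplier
95 × 1 = 95 Ω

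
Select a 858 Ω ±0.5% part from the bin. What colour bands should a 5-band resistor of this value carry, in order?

grey, green, grey, black, green

858 Ω = 858 × 10^0.
8 → grey
5 → green
8 → grey
Multiplier 10^0 → black.
±0.5% tolerance → green.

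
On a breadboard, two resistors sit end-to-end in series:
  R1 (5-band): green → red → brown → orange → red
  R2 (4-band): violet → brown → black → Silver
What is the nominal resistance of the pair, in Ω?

521071 Ω

R1: green, red, brown → 521; orange ×10^3 → 521000 Ω.
R2: violet, brown → 71; black ×1 → 71 Ω.
Series: 521000 + 71 = 521071 Ω.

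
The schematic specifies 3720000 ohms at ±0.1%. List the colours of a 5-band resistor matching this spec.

3720000 Ω = 372 × 10^4.
3 → orange
7 → violet
2 → red
Multiplier 10^4 → yellow.
±0.1% tolerance → violet.

orange, violet, red, yellow, violet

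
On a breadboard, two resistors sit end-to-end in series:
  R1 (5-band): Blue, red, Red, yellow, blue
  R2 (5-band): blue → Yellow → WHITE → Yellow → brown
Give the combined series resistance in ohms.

12710000 Ω

R1: blue, red, red → 622; yellow ×10^4 → 6220000 Ω.
R2: blue, yellow, white → 649; yellow ×10^4 → 6490000 Ω.
Series: 6220000 + 6490000 = 12710000 Ω.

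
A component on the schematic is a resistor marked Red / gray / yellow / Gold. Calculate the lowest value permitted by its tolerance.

266000 Ω

Red → 2 (first significant figure)
Grey → 8 (second significant figure)
Yellow → ×10^4 multiplier
Gold → ±5% tolerance
28 × 10000 = 280000 Ω
Lowest = 280000 × (1 − 5/100) = 266000 Ω.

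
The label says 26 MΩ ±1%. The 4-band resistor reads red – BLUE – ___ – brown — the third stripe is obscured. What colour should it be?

26000000 Ω = 26 × 10^6.
The third band is the multiplier, 10^6, which is blue.

blue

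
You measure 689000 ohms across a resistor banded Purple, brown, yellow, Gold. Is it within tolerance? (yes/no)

Violet → 7 (first significant figure)
Brown → 1 (second significant figure)
Yellow → ×10^4 multiplier
Gold → ±5% tolerance
71 × 10000 = 710000 Ω
Allowed range: 674500 Ω to 745500 Ω.
689000 ohms lies inside that range.

yes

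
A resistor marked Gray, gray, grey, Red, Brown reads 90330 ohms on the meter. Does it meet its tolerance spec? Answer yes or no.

Grey → 8 (first significant figure)
Grey → 8 (second significant figure)
Grey → 8 (third significant figure)
Red → ×10^2 multiplier
Brown → ±1% tolerance
888 × 100 = 88800 Ω
Allowed range: 87912 Ω to 89688 Ω.
90330 ohms lies outside that range.

no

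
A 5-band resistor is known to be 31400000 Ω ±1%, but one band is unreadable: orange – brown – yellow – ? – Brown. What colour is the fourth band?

green

31400000 Ω = 314 × 10^5.
The fourth band is the multiplier, 10^5, which is green.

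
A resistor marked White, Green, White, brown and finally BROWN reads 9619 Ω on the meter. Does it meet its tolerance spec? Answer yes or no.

White → 9 (first significant figure)
Green → 5 (second significant figure)
White → 9 (third significant figure)
Brown → ×10 multiplier
Brown → ±1% tolerance
959 × 10 = 9590 Ω
Allowed range: 9494.1 Ω to 9685.9 Ω.
9619 Ω lies inside that range.

yes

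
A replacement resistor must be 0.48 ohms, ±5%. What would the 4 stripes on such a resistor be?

yellow, grey, silver, gold

0.48 Ω = 48 × 10^-2.
4 → yellow
8 → grey
Multiplier 10^-2 → silver.
±5% tolerance → gold.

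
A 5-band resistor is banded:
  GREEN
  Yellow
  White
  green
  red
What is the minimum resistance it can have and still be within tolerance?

Green → 5 (first significant figure)
Yellow → 4 (second significant figure)
White → 9 (third significant figure)
Green → ×10^5 multiplier
Red → ±2% tolerance
549 × 100000 = 54900000 Ω
Minimum = 54900000 × (1 − 2/100) = 53802000 Ω.

53802000 Ω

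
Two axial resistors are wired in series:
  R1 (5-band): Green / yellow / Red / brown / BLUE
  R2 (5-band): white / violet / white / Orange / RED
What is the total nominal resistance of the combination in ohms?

R1: green, yellow, red → 542; brown ×10 → 5420 Ω.
R2: white, violet, white → 979; orange ×10^3 → 979000 Ω.
Series: 5420 + 979000 = 984420 Ω.

984420 Ω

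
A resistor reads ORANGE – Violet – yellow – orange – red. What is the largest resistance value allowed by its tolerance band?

381480 Ω

Orange → 3 (first significant figure)
Violet → 7 (second significant figure)
Yellow → 4 (third significant figure)
Orange → ×10^3 multiplier
Red → ±2% tolerance
374 × 1000 = 374000 Ω
Largest = 374000 × (1 + 2/100) = 381480 Ω.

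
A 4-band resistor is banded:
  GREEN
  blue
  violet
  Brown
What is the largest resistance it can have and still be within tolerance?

565600000 Ω

Green → 5 (first significant figure)
Blue → 6 (second significant figure)
Violet → ×10^7 multiplier
Brown → ±1% tolerance
56 × 10000000 = 560000000 Ω
Largest = 560000000 × (1 + 1/100) = 565600000 Ω.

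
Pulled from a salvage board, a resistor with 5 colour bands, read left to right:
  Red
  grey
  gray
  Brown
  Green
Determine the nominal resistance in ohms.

Red → 2 (first significant figure)
Grey → 8 (second significant figure)
Grey → 8 (third significant figure)
Brown → ×10 multiplier
288 × 10 = 2880 Ω

2880 Ω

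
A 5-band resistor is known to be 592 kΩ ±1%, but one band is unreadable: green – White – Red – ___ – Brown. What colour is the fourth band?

592000 Ω = 592 × 10^3.
The fourth band is the multiplier, 10^3, which is orange.

orange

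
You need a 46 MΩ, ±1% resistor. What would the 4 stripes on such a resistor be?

yellow, blue, blue, brown

46000000 Ω = 46 × 10^6.
4 → yellow
6 → blue
Multiplier 10^6 → blue.
±1% tolerance → brown.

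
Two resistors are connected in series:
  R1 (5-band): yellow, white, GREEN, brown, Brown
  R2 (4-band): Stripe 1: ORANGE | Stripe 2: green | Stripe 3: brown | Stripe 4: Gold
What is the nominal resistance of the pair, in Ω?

R1: yellow, white, green → 495; brown ×10 → 4950 Ω.
R2: orange, green → 35; brown ×10 → 350 Ω.
Series: 4950 + 350 = 5300 Ω.

5300 Ω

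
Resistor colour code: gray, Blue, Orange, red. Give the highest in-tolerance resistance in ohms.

Grey → 8 (first significant figure)
Blue → 6 (second significant figure)
Orange → ×10^3 multiplier
Red → ±2% tolerance
86 × 1000 = 86000 Ω
Highest = 86000 × (1 + 2/100) = 87720 Ω.

87720 Ω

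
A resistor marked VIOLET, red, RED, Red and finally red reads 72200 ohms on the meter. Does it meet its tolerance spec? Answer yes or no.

Violet → 7 (first significant figure)
Red → 2 (second significant figure)
Red → 2 (third significant figure)
Red → ×10^2 multiplier
Red → ±2% tolerance
722 × 100 = 72200 Ω
Allowed range: 70756 Ω to 73644 Ω.
72200 ohms lies inside that range.

yes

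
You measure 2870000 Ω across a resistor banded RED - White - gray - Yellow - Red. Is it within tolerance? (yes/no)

Red → 2 (first significant figure)
White → 9 (second significant figure)
Grey → 8 (third significant figure)
Yellow → ×10^4 multiplier
Red → ±2% tolerance
298 × 10000 = 2980000 Ω
Allowed range: 2920400 Ω to 3039600 Ω.
2870000 Ω lies outside that range.

no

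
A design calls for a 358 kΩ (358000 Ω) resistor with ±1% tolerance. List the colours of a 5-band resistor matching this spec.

orange, green, grey, orange, brown

358000 Ω = 358 × 10^3.
3 → orange
5 → green
8 → grey
Multiplier 10^3 → orange.
±1% tolerance → brown.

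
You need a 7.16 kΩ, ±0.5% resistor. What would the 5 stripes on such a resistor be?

7160 Ω = 716 × 10^1.
7 → violet
1 → brown
6 → blue
Multiplier 10^1 → brown.
±0.5% tolerance → green.

violet, brown, blue, brown, green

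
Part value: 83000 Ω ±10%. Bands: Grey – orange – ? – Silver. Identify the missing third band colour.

83000 Ω = 83 × 10^3.
The third band is the multiplier, 10^3, which is orange.

orange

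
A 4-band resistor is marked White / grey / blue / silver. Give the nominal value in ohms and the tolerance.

White → 9 (first significant figure)
Grey → 8 (second significant figure)
Blue → ×10^6 multiplier
Silver → ±10% tolerance
98 × 1000000 = 98000000 Ω

98000000 Ω ±10%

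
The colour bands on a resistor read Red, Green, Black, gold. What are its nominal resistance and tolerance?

Red → 2 (first significant figure)
Green → 5 (second significant figure)
Black → ×1 multiplier
Gold → ±5% tolerance
25 × 1 = 25 Ω

25 Ω ±5%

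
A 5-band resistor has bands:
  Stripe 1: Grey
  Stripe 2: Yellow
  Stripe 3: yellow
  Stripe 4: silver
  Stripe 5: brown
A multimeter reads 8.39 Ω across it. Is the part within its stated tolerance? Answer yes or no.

yes

Grey → 8 (first significant figure)
Yellow → 4 (second significant figure)
Yellow → 4 (third significant figure)
Silver → ×0.01 multiplier
Brown → ±1% tolerance
844 × 0.01 = 8.44 Ω
Allowed range: 8.3556 Ω to 8.5244 Ω.
8.39 Ω lies inside that range.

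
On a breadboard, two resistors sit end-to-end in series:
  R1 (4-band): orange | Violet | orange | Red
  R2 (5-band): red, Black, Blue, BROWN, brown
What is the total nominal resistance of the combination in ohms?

39060 Ω

R1: orange, violet → 37; orange ×10^3 → 37000 Ω.
R2: red, black, blue → 206; brown ×10 → 2060 Ω.
Series: 37000 + 2060 = 39060 Ω.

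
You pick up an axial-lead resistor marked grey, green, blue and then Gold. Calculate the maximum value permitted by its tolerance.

Grey → 8 (first significant figure)
Green → 5 (second significant figure)
Blue → ×10^6 multiplier
Gold → ±5% tolerance
85 × 1000000 = 85000000 Ω
Maximum = 85000000 × (1 + 5/100) = 89250000 Ω.

89250000 Ω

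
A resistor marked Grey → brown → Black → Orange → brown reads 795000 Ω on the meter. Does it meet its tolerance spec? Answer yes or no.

no

Grey → 8 (first significant figure)
Brown → 1 (second significant figure)
Black → 0 (third significant figure)
Orange → ×10^3 multiplier
Brown → ±1% tolerance
810 × 1000 = 810000 Ω
Allowed range: 801900 Ω to 818100 Ω.
795000 Ω lies outside that range.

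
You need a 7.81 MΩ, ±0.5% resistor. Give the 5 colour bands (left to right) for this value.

violet, grey, brown, yellow, green

7810000 Ω = 781 × 10^4.
7 → violet
8 → grey
1 → brown
Multiplier 10^4 → yellow.
±0.5% tolerance → green.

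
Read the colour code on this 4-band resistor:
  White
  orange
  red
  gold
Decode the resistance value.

White → 9 (first significant figure)
Orange → 3 (second significant figure)
Red → ×10^2 multiplier
93 × 100 = 9300 Ω

9300 Ω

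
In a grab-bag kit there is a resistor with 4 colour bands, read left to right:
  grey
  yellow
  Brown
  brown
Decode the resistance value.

840 Ω

Grey → 8 (first significant figure)
Yellow → 4 (second significant figure)
Brown → ×10 multiplier
84 × 10 = 840 Ω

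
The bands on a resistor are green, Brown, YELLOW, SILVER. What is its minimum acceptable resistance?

459000 Ω

Green → 5 (first significant figure)
Brown → 1 (second significant figure)
Yellow → ×10^4 multiplier
Silver → ±10% tolerance
51 × 10000 = 510000 Ω
Minimum = 510000 × (1 − 10/100) = 459000 Ω.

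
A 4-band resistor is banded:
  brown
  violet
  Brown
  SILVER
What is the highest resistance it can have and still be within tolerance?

Brown → 1 (first significant figure)
Violet → 7 (second significant figure)
Brown → ×10 multiplier
Silver → ±10% tolerance
17 × 10 = 170 Ω
Highest = 170 × (1 + 10/100) = 187 Ω.

187 Ω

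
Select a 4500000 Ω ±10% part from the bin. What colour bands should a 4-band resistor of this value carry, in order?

yellow, green, green, silver

4500000 Ω = 45 × 10^5.
4 → yellow
5 → green
Multiplier 10^5 → green.
±10% tolerance → silver.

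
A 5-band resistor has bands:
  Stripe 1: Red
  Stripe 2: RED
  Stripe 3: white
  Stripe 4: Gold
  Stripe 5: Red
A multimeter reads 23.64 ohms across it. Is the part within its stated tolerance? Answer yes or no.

Red → 2 (first significant figure)
Red → 2 (second significant figure)
White → 9 (third significant figure)
Gold → ×0.1 multiplier
Red → ±2% tolerance
229 × 0.1 = 22.9 Ω
Allowed range: 22.442 Ω to 23.358 Ω.
23.64 ohms lies outside that range.

no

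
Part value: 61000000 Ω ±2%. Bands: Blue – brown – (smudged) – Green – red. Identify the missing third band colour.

black

61000000 Ω = 610 × 10^5.
The third band gives digit 0 of the significand, and 0 is black.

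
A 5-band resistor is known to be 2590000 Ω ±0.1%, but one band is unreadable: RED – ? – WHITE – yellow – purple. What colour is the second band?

green

2590000 Ω = 259 × 10^4.
The second band gives digit 5 of the significand, and 5 is green.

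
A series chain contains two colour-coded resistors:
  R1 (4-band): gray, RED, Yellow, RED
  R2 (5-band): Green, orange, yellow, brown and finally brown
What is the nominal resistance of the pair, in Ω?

R1: grey, red → 82; yellow ×10^4 → 820000 Ω.
R2: green, orange, yellow → 534; brown ×10 → 5340 Ω.
Series: 820000 + 5340 = 825340 Ω.

825340 Ω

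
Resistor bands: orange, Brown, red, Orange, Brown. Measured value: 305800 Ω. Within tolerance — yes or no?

Orange → 3 (first significant figure)
Brown → 1 (second significant figure)
Red → 2 (third significant figure)
Orange → ×10^3 multiplier
Brown → ±1% tolerance
312 × 1000 = 312000 Ω
Allowed range: 308880 Ω to 315120 Ω.
305800 Ω lies outside that range.

no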